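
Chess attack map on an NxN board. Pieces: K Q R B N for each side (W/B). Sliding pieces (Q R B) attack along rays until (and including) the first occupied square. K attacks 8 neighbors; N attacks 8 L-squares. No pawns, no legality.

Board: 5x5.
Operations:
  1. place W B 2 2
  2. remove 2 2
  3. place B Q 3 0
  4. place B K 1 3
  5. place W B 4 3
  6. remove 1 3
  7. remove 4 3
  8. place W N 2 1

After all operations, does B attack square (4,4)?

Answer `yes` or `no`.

Op 1: place WB@(2,2)
Op 2: remove (2,2)
Op 3: place BQ@(3,0)
Op 4: place BK@(1,3)
Op 5: place WB@(4,3)
Op 6: remove (1,3)
Op 7: remove (4,3)
Op 8: place WN@(2,1)
Per-piece attacks for B:
  BQ@(3,0): attacks (3,1) (3,2) (3,3) (3,4) (4,0) (2,0) (1,0) (0,0) (4,1) (2,1) [ray(-1,1) blocked at (2,1)]
B attacks (4,4): no

Answer: no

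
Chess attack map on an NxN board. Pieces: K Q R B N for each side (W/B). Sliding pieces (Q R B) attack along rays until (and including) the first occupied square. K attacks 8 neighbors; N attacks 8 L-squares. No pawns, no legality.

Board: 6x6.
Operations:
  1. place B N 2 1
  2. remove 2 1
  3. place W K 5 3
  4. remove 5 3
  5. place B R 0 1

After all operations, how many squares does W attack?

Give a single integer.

Op 1: place BN@(2,1)
Op 2: remove (2,1)
Op 3: place WK@(5,3)
Op 4: remove (5,3)
Op 5: place BR@(0,1)
Per-piece attacks for W:
Union (0 distinct): (none)

Answer: 0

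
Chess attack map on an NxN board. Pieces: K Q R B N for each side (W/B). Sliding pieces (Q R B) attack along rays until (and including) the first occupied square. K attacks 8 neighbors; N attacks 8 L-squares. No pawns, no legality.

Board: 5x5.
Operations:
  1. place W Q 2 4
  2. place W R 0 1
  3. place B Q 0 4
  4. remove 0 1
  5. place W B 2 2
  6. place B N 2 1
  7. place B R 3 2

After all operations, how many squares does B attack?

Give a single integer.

Answer: 14

Derivation:
Op 1: place WQ@(2,4)
Op 2: place WR@(0,1)
Op 3: place BQ@(0,4)
Op 4: remove (0,1)
Op 5: place WB@(2,2)
Op 6: place BN@(2,1)
Op 7: place BR@(3,2)
Per-piece attacks for B:
  BQ@(0,4): attacks (0,3) (0,2) (0,1) (0,0) (1,4) (2,4) (1,3) (2,2) [ray(1,0) blocked at (2,4); ray(1,-1) blocked at (2,2)]
  BN@(2,1): attacks (3,3) (4,2) (1,3) (0,2) (4,0) (0,0)
  BR@(3,2): attacks (3,3) (3,4) (3,1) (3,0) (4,2) (2,2) [ray(-1,0) blocked at (2,2)]
Union (14 distinct): (0,0) (0,1) (0,2) (0,3) (1,3) (1,4) (2,2) (2,4) (3,0) (3,1) (3,3) (3,4) (4,0) (4,2)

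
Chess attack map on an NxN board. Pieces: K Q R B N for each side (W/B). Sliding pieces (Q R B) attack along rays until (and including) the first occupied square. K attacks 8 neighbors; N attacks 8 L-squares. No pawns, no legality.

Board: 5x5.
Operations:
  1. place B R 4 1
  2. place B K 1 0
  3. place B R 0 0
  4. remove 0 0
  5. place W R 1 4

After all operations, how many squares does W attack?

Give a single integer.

Op 1: place BR@(4,1)
Op 2: place BK@(1,0)
Op 3: place BR@(0,0)
Op 4: remove (0,0)
Op 5: place WR@(1,4)
Per-piece attacks for W:
  WR@(1,4): attacks (1,3) (1,2) (1,1) (1,0) (2,4) (3,4) (4,4) (0,4) [ray(0,-1) blocked at (1,0)]
Union (8 distinct): (0,4) (1,0) (1,1) (1,2) (1,3) (2,4) (3,4) (4,4)

Answer: 8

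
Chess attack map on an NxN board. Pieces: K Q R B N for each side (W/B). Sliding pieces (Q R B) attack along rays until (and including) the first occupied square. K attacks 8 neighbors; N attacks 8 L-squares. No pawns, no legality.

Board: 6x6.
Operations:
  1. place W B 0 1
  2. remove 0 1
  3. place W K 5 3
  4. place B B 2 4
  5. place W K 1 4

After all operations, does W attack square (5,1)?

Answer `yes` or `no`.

Op 1: place WB@(0,1)
Op 2: remove (0,1)
Op 3: place WK@(5,3)
Op 4: place BB@(2,4)
Op 5: place WK@(1,4)
Per-piece attacks for W:
  WK@(1,4): attacks (1,5) (1,3) (2,4) (0,4) (2,5) (2,3) (0,5) (0,3)
  WK@(5,3): attacks (5,4) (5,2) (4,3) (4,4) (4,2)
W attacks (5,1): no

Answer: no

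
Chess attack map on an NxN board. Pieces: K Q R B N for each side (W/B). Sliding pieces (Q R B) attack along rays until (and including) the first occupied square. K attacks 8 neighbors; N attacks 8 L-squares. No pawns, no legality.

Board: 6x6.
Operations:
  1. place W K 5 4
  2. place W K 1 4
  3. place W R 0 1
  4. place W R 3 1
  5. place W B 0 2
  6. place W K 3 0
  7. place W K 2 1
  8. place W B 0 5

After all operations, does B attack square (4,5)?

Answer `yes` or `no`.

Answer: no

Derivation:
Op 1: place WK@(5,4)
Op 2: place WK@(1,4)
Op 3: place WR@(0,1)
Op 4: place WR@(3,1)
Op 5: place WB@(0,2)
Op 6: place WK@(3,0)
Op 7: place WK@(2,1)
Op 8: place WB@(0,5)
Per-piece attacks for B:
B attacks (4,5): no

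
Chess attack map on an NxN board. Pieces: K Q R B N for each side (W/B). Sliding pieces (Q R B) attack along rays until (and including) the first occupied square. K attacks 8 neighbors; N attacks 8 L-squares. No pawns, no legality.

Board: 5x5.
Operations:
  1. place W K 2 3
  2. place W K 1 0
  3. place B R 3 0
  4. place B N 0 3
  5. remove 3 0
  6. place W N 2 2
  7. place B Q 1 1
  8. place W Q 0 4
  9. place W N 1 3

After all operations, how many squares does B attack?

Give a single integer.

Answer: 13

Derivation:
Op 1: place WK@(2,3)
Op 2: place WK@(1,0)
Op 3: place BR@(3,0)
Op 4: place BN@(0,3)
Op 5: remove (3,0)
Op 6: place WN@(2,2)
Op 7: place BQ@(1,1)
Op 8: place WQ@(0,4)
Op 9: place WN@(1,3)
Per-piece attacks for B:
  BN@(0,3): attacks (2,4) (1,1) (2,2)
  BQ@(1,1): attacks (1,2) (1,3) (1,0) (2,1) (3,1) (4,1) (0,1) (2,2) (2,0) (0,2) (0,0) [ray(0,1) blocked at (1,3); ray(0,-1) blocked at (1,0); ray(1,1) blocked at (2,2)]
Union (13 distinct): (0,0) (0,1) (0,2) (1,0) (1,1) (1,2) (1,3) (2,0) (2,1) (2,2) (2,4) (3,1) (4,1)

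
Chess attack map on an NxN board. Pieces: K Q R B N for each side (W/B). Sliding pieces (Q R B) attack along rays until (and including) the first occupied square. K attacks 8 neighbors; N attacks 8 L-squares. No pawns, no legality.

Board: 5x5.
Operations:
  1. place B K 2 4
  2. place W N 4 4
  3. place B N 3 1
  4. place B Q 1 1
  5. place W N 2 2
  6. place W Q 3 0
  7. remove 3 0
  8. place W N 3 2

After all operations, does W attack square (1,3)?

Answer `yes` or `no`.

Op 1: place BK@(2,4)
Op 2: place WN@(4,4)
Op 3: place BN@(3,1)
Op 4: place BQ@(1,1)
Op 5: place WN@(2,2)
Op 6: place WQ@(3,0)
Op 7: remove (3,0)
Op 8: place WN@(3,2)
Per-piece attacks for W:
  WN@(2,2): attacks (3,4) (4,3) (1,4) (0,3) (3,0) (4,1) (1,0) (0,1)
  WN@(3,2): attacks (4,4) (2,4) (1,3) (4,0) (2,0) (1,1)
  WN@(4,4): attacks (3,2) (2,3)
W attacks (1,3): yes

Answer: yes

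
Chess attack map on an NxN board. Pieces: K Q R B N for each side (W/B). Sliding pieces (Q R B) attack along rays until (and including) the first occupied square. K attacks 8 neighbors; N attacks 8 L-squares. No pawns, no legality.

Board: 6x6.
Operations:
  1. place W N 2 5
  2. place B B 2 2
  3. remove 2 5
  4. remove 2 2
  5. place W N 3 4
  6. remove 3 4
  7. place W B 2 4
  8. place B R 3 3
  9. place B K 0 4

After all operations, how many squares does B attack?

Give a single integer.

Answer: 13

Derivation:
Op 1: place WN@(2,5)
Op 2: place BB@(2,2)
Op 3: remove (2,5)
Op 4: remove (2,2)
Op 5: place WN@(3,4)
Op 6: remove (3,4)
Op 7: place WB@(2,4)
Op 8: place BR@(3,3)
Op 9: place BK@(0,4)
Per-piece attacks for B:
  BK@(0,4): attacks (0,5) (0,3) (1,4) (1,5) (1,3)
  BR@(3,3): attacks (3,4) (3,5) (3,2) (3,1) (3,0) (4,3) (5,3) (2,3) (1,3) (0,3)
Union (13 distinct): (0,3) (0,5) (1,3) (1,4) (1,5) (2,3) (3,0) (3,1) (3,2) (3,4) (3,5) (4,3) (5,3)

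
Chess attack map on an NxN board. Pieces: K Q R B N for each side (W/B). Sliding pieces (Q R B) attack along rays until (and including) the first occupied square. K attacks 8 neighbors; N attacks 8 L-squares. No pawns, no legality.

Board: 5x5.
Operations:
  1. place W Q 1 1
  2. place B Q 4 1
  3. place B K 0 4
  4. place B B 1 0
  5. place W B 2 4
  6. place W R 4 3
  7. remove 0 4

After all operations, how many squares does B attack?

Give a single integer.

Answer: 11

Derivation:
Op 1: place WQ@(1,1)
Op 2: place BQ@(4,1)
Op 3: place BK@(0,4)
Op 4: place BB@(1,0)
Op 5: place WB@(2,4)
Op 6: place WR@(4,3)
Op 7: remove (0,4)
Per-piece attacks for B:
  BB@(1,0): attacks (2,1) (3,2) (4,3) (0,1) [ray(1,1) blocked at (4,3)]
  BQ@(4,1): attacks (4,2) (4,3) (4,0) (3,1) (2,1) (1,1) (3,2) (2,3) (1,4) (3,0) [ray(0,1) blocked at (4,3); ray(-1,0) blocked at (1,1)]
Union (11 distinct): (0,1) (1,1) (1,4) (2,1) (2,3) (3,0) (3,1) (3,2) (4,0) (4,2) (4,3)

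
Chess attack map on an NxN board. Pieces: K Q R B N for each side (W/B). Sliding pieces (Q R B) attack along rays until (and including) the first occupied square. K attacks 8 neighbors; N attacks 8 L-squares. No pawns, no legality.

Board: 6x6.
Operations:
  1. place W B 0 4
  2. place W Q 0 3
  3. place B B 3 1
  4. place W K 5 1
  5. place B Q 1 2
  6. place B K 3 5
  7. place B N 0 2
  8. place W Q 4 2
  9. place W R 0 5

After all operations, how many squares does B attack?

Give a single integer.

Op 1: place WB@(0,4)
Op 2: place WQ@(0,3)
Op 3: place BB@(3,1)
Op 4: place WK@(5,1)
Op 5: place BQ@(1,2)
Op 6: place BK@(3,5)
Op 7: place BN@(0,2)
Op 8: place WQ@(4,2)
Op 9: place WR@(0,5)
Per-piece attacks for B:
  BN@(0,2): attacks (1,4) (2,3) (1,0) (2,1)
  BQ@(1,2): attacks (1,3) (1,4) (1,5) (1,1) (1,0) (2,2) (3,2) (4,2) (0,2) (2,3) (3,4) (4,5) (2,1) (3,0) (0,3) (0,1) [ray(1,0) blocked at (4,2); ray(-1,0) blocked at (0,2); ray(-1,1) blocked at (0,3)]
  BB@(3,1): attacks (4,2) (4,0) (2,2) (1,3) (0,4) (2,0) [ray(1,1) blocked at (4,2); ray(-1,1) blocked at (0,4)]
  BK@(3,5): attacks (3,4) (4,5) (2,5) (4,4) (2,4)
Union (22 distinct): (0,1) (0,2) (0,3) (0,4) (1,0) (1,1) (1,3) (1,4) (1,5) (2,0) (2,1) (2,2) (2,3) (2,4) (2,5) (3,0) (3,2) (3,4) (4,0) (4,2) (4,4) (4,5)

Answer: 22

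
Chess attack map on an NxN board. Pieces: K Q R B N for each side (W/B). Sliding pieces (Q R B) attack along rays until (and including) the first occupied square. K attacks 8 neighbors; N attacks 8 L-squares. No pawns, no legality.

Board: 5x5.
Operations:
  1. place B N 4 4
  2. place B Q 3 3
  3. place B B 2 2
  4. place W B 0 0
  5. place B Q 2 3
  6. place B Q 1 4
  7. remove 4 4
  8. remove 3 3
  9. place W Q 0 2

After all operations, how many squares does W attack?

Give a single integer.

Op 1: place BN@(4,4)
Op 2: place BQ@(3,3)
Op 3: place BB@(2,2)
Op 4: place WB@(0,0)
Op 5: place BQ@(2,3)
Op 6: place BQ@(1,4)
Op 7: remove (4,4)
Op 8: remove (3,3)
Op 9: place WQ@(0,2)
Per-piece attacks for W:
  WB@(0,0): attacks (1,1) (2,2) [ray(1,1) blocked at (2,2)]
  WQ@(0,2): attacks (0,3) (0,4) (0,1) (0,0) (1,2) (2,2) (1,3) (2,4) (1,1) (2,0) [ray(0,-1) blocked at (0,0); ray(1,0) blocked at (2,2)]
Union (10 distinct): (0,0) (0,1) (0,3) (0,4) (1,1) (1,2) (1,3) (2,0) (2,2) (2,4)

Answer: 10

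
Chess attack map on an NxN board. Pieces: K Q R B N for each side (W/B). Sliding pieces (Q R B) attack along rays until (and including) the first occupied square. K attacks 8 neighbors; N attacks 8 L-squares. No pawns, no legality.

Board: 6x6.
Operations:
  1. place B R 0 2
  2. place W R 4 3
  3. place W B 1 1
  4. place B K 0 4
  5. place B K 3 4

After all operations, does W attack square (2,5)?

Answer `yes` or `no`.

Answer: no

Derivation:
Op 1: place BR@(0,2)
Op 2: place WR@(4,3)
Op 3: place WB@(1,1)
Op 4: place BK@(0,4)
Op 5: place BK@(3,4)
Per-piece attacks for W:
  WB@(1,1): attacks (2,2) (3,3) (4,4) (5,5) (2,0) (0,2) (0,0) [ray(-1,1) blocked at (0,2)]
  WR@(4,3): attacks (4,4) (4,5) (4,2) (4,1) (4,0) (5,3) (3,3) (2,3) (1,3) (0,3)
W attacks (2,5): no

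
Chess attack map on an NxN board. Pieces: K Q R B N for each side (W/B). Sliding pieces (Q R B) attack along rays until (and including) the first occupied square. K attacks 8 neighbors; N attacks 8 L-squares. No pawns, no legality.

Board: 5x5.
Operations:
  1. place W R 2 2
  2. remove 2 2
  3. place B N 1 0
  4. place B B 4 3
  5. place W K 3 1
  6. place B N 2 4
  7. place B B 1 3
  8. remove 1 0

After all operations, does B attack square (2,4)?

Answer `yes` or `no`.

Op 1: place WR@(2,2)
Op 2: remove (2,2)
Op 3: place BN@(1,0)
Op 4: place BB@(4,3)
Op 5: place WK@(3,1)
Op 6: place BN@(2,4)
Op 7: place BB@(1,3)
Op 8: remove (1,0)
Per-piece attacks for B:
  BB@(1,3): attacks (2,4) (2,2) (3,1) (0,4) (0,2) [ray(1,1) blocked at (2,4); ray(1,-1) blocked at (3,1)]
  BN@(2,4): attacks (3,2) (4,3) (1,2) (0,3)
  BB@(4,3): attacks (3,4) (3,2) (2,1) (1,0)
B attacks (2,4): yes

Answer: yes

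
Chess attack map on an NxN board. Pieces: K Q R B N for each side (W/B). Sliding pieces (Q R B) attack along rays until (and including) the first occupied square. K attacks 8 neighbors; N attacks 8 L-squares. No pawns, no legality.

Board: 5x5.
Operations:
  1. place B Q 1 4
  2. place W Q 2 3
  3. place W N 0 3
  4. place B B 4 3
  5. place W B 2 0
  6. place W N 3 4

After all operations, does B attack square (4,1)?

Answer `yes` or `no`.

Answer: no

Derivation:
Op 1: place BQ@(1,4)
Op 2: place WQ@(2,3)
Op 3: place WN@(0,3)
Op 4: place BB@(4,3)
Op 5: place WB@(2,0)
Op 6: place WN@(3,4)
Per-piece attacks for B:
  BQ@(1,4): attacks (1,3) (1,2) (1,1) (1,0) (2,4) (3,4) (0,4) (2,3) (0,3) [ray(1,0) blocked at (3,4); ray(1,-1) blocked at (2,3); ray(-1,-1) blocked at (0,3)]
  BB@(4,3): attacks (3,4) (3,2) (2,1) (1,0) [ray(-1,1) blocked at (3,4)]
B attacks (4,1): no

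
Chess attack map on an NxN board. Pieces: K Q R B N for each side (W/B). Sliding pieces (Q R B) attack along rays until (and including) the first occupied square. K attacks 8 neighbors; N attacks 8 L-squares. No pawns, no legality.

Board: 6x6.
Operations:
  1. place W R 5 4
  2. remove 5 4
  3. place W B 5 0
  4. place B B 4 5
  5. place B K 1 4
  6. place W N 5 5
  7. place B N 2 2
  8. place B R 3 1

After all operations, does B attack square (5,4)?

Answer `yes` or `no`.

Op 1: place WR@(5,4)
Op 2: remove (5,4)
Op 3: place WB@(5,0)
Op 4: place BB@(4,5)
Op 5: place BK@(1,4)
Op 6: place WN@(5,5)
Op 7: place BN@(2,2)
Op 8: place BR@(3,1)
Per-piece attacks for B:
  BK@(1,4): attacks (1,5) (1,3) (2,4) (0,4) (2,5) (2,3) (0,5) (0,3)
  BN@(2,2): attacks (3,4) (4,3) (1,4) (0,3) (3,0) (4,1) (1,0) (0,1)
  BR@(3,1): attacks (3,2) (3,3) (3,4) (3,5) (3,0) (4,1) (5,1) (2,1) (1,1) (0,1)
  BB@(4,5): attacks (5,4) (3,4) (2,3) (1,2) (0,1)
B attacks (5,4): yes

Answer: yes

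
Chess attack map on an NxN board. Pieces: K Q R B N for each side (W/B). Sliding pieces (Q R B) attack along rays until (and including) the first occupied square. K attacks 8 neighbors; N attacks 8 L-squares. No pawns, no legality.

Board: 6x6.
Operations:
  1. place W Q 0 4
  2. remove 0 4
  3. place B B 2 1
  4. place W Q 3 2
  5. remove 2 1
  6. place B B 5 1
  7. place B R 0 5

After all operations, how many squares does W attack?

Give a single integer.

Op 1: place WQ@(0,4)
Op 2: remove (0,4)
Op 3: place BB@(2,1)
Op 4: place WQ@(3,2)
Op 5: remove (2,1)
Op 6: place BB@(5,1)
Op 7: place BR@(0,5)
Per-piece attacks for W:
  WQ@(3,2): attacks (3,3) (3,4) (3,5) (3,1) (3,0) (4,2) (5,2) (2,2) (1,2) (0,2) (4,3) (5,4) (4,1) (5,0) (2,3) (1,4) (0,5) (2,1) (1,0) [ray(-1,1) blocked at (0,5)]
Union (19 distinct): (0,2) (0,5) (1,0) (1,2) (1,4) (2,1) (2,2) (2,3) (3,0) (3,1) (3,3) (3,4) (3,5) (4,1) (4,2) (4,3) (5,0) (5,2) (5,4)

Answer: 19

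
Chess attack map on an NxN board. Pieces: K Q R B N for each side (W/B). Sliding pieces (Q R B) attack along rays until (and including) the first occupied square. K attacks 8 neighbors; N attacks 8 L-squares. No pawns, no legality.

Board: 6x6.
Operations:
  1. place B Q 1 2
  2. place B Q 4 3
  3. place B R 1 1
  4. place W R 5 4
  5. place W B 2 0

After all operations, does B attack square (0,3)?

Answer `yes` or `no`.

Answer: yes

Derivation:
Op 1: place BQ@(1,2)
Op 2: place BQ@(4,3)
Op 3: place BR@(1,1)
Op 4: place WR@(5,4)
Op 5: place WB@(2,0)
Per-piece attacks for B:
  BR@(1,1): attacks (1,2) (1,0) (2,1) (3,1) (4,1) (5,1) (0,1) [ray(0,1) blocked at (1,2)]
  BQ@(1,2): attacks (1,3) (1,4) (1,5) (1,1) (2,2) (3,2) (4,2) (5,2) (0,2) (2,3) (3,4) (4,5) (2,1) (3,0) (0,3) (0,1) [ray(0,-1) blocked at (1,1)]
  BQ@(4,3): attacks (4,4) (4,5) (4,2) (4,1) (4,0) (5,3) (3,3) (2,3) (1,3) (0,3) (5,4) (5,2) (3,4) (2,5) (3,2) (2,1) (1,0) [ray(1,1) blocked at (5,4)]
B attacks (0,3): yes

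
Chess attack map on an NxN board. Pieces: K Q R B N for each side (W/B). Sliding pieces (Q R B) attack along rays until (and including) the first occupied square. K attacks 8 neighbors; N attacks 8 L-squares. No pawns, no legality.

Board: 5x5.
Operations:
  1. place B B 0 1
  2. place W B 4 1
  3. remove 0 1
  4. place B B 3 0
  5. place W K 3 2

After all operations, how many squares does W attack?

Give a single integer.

Answer: 10

Derivation:
Op 1: place BB@(0,1)
Op 2: place WB@(4,1)
Op 3: remove (0,1)
Op 4: place BB@(3,0)
Op 5: place WK@(3,2)
Per-piece attacks for W:
  WK@(3,2): attacks (3,3) (3,1) (4,2) (2,2) (4,3) (4,1) (2,3) (2,1)
  WB@(4,1): attacks (3,2) (3,0) [ray(-1,1) blocked at (3,2); ray(-1,-1) blocked at (3,0)]
Union (10 distinct): (2,1) (2,2) (2,3) (3,0) (3,1) (3,2) (3,3) (4,1) (4,2) (4,3)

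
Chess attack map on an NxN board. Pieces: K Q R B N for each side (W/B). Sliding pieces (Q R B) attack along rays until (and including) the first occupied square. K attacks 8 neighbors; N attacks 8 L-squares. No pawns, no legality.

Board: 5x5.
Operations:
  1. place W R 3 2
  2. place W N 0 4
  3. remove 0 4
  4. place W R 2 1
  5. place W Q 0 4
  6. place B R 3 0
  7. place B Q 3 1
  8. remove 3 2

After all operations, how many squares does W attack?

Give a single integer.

Op 1: place WR@(3,2)
Op 2: place WN@(0,4)
Op 3: remove (0,4)
Op 4: place WR@(2,1)
Op 5: place WQ@(0,4)
Op 6: place BR@(3,0)
Op 7: place BQ@(3,1)
Op 8: remove (3,2)
Per-piece attacks for W:
  WQ@(0,4): attacks (0,3) (0,2) (0,1) (0,0) (1,4) (2,4) (3,4) (4,4) (1,3) (2,2) (3,1) [ray(1,-1) blocked at (3,1)]
  WR@(2,1): attacks (2,2) (2,3) (2,4) (2,0) (3,1) (1,1) (0,1) [ray(1,0) blocked at (3,1)]
Union (14 distinct): (0,0) (0,1) (0,2) (0,3) (1,1) (1,3) (1,4) (2,0) (2,2) (2,3) (2,4) (3,1) (3,4) (4,4)

Answer: 14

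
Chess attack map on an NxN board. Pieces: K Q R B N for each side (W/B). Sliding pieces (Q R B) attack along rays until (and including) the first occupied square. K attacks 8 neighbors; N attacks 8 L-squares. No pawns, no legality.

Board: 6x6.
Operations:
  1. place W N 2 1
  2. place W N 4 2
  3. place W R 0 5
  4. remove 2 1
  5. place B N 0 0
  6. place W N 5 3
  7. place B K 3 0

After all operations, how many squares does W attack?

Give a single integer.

Op 1: place WN@(2,1)
Op 2: place WN@(4,2)
Op 3: place WR@(0,5)
Op 4: remove (2,1)
Op 5: place BN@(0,0)
Op 6: place WN@(5,3)
Op 7: place BK@(3,0)
Per-piece attacks for W:
  WR@(0,5): attacks (0,4) (0,3) (0,2) (0,1) (0,0) (1,5) (2,5) (3,5) (4,5) (5,5) [ray(0,-1) blocked at (0,0)]
  WN@(4,2): attacks (5,4) (3,4) (2,3) (5,0) (3,0) (2,1)
  WN@(5,3): attacks (4,5) (3,4) (4,1) (3,2)
Union (18 distinct): (0,0) (0,1) (0,2) (0,3) (0,4) (1,5) (2,1) (2,3) (2,5) (3,0) (3,2) (3,4) (3,5) (4,1) (4,5) (5,0) (5,4) (5,5)

Answer: 18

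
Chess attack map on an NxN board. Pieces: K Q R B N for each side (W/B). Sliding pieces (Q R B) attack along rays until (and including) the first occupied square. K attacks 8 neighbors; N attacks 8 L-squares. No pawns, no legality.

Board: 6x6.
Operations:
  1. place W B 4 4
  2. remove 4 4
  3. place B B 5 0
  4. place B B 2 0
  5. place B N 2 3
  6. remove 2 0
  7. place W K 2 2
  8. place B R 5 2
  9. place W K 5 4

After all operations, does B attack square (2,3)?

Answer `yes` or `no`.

Op 1: place WB@(4,4)
Op 2: remove (4,4)
Op 3: place BB@(5,0)
Op 4: place BB@(2,0)
Op 5: place BN@(2,3)
Op 6: remove (2,0)
Op 7: place WK@(2,2)
Op 8: place BR@(5,2)
Op 9: place WK@(5,4)
Per-piece attacks for B:
  BN@(2,3): attacks (3,5) (4,4) (1,5) (0,4) (3,1) (4,2) (1,1) (0,2)
  BB@(5,0): attacks (4,1) (3,2) (2,3) [ray(-1,1) blocked at (2,3)]
  BR@(5,2): attacks (5,3) (5,4) (5,1) (5,0) (4,2) (3,2) (2,2) [ray(0,1) blocked at (5,4); ray(0,-1) blocked at (5,0); ray(-1,0) blocked at (2,2)]
B attacks (2,3): yes

Answer: yes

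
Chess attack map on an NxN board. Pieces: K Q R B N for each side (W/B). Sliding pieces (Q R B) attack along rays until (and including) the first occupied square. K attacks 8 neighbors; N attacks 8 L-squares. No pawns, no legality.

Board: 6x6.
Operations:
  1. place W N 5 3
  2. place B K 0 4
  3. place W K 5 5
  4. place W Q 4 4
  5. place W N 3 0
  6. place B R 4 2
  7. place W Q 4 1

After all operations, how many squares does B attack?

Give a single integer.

Answer: 13

Derivation:
Op 1: place WN@(5,3)
Op 2: place BK@(0,4)
Op 3: place WK@(5,5)
Op 4: place WQ@(4,4)
Op 5: place WN@(3,0)
Op 6: place BR@(4,2)
Op 7: place WQ@(4,1)
Per-piece attacks for B:
  BK@(0,4): attacks (0,5) (0,3) (1,4) (1,5) (1,3)
  BR@(4,2): attacks (4,3) (4,4) (4,1) (5,2) (3,2) (2,2) (1,2) (0,2) [ray(0,1) blocked at (4,4); ray(0,-1) blocked at (4,1)]
Union (13 distinct): (0,2) (0,3) (0,5) (1,2) (1,3) (1,4) (1,5) (2,2) (3,2) (4,1) (4,3) (4,4) (5,2)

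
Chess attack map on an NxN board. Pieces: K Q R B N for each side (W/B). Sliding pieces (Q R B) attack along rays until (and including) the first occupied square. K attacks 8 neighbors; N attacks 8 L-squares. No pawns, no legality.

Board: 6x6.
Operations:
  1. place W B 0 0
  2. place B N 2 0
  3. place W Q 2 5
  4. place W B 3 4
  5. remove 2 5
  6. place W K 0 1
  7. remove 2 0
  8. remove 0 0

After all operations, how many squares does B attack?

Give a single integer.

Op 1: place WB@(0,0)
Op 2: place BN@(2,0)
Op 3: place WQ@(2,5)
Op 4: place WB@(3,4)
Op 5: remove (2,5)
Op 6: place WK@(0,1)
Op 7: remove (2,0)
Op 8: remove (0,0)
Per-piece attacks for B:
Union (0 distinct): (none)

Answer: 0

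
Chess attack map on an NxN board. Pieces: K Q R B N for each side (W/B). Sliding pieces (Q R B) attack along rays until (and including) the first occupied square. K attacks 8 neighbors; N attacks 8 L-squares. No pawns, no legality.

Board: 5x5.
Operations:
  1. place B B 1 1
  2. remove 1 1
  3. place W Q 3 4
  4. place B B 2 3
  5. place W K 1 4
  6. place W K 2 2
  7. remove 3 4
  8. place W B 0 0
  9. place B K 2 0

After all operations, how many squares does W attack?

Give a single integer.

Answer: 12

Derivation:
Op 1: place BB@(1,1)
Op 2: remove (1,1)
Op 3: place WQ@(3,4)
Op 4: place BB@(2,3)
Op 5: place WK@(1,4)
Op 6: place WK@(2,2)
Op 7: remove (3,4)
Op 8: place WB@(0,0)
Op 9: place BK@(2,0)
Per-piece attacks for W:
  WB@(0,0): attacks (1,1) (2,2) [ray(1,1) blocked at (2,2)]
  WK@(1,4): attacks (1,3) (2,4) (0,4) (2,3) (0,3)
  WK@(2,2): attacks (2,3) (2,1) (3,2) (1,2) (3,3) (3,1) (1,3) (1,1)
Union (12 distinct): (0,3) (0,4) (1,1) (1,2) (1,3) (2,1) (2,2) (2,3) (2,4) (3,1) (3,2) (3,3)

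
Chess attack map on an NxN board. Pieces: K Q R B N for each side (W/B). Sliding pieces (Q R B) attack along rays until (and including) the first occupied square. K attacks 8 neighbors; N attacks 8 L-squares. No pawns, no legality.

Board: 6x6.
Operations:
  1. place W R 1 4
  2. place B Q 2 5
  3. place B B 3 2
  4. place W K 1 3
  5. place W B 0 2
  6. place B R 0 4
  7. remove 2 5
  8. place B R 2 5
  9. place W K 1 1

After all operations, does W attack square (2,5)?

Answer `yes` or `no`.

Op 1: place WR@(1,4)
Op 2: place BQ@(2,5)
Op 3: place BB@(3,2)
Op 4: place WK@(1,3)
Op 5: place WB@(0,2)
Op 6: place BR@(0,4)
Op 7: remove (2,5)
Op 8: place BR@(2,5)
Op 9: place WK@(1,1)
Per-piece attacks for W:
  WB@(0,2): attacks (1,3) (1,1) [ray(1,1) blocked at (1,3); ray(1,-1) blocked at (1,1)]
  WK@(1,1): attacks (1,2) (1,0) (2,1) (0,1) (2,2) (2,0) (0,2) (0,0)
  WK@(1,3): attacks (1,4) (1,2) (2,3) (0,3) (2,4) (2,2) (0,4) (0,2)
  WR@(1,4): attacks (1,5) (1,3) (2,4) (3,4) (4,4) (5,4) (0,4) [ray(0,-1) blocked at (1,3); ray(-1,0) blocked at (0,4)]
W attacks (2,5): no

Answer: no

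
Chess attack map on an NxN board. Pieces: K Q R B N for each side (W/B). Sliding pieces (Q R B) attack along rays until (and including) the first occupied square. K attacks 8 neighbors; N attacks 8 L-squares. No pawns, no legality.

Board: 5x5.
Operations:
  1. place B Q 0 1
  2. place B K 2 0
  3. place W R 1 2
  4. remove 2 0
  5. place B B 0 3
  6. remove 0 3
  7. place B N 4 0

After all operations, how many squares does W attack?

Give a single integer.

Op 1: place BQ@(0,1)
Op 2: place BK@(2,0)
Op 3: place WR@(1,2)
Op 4: remove (2,0)
Op 5: place BB@(0,3)
Op 6: remove (0,3)
Op 7: place BN@(4,0)
Per-piece attacks for W:
  WR@(1,2): attacks (1,3) (1,4) (1,1) (1,0) (2,2) (3,2) (4,2) (0,2)
Union (8 distinct): (0,2) (1,0) (1,1) (1,3) (1,4) (2,2) (3,2) (4,2)

Answer: 8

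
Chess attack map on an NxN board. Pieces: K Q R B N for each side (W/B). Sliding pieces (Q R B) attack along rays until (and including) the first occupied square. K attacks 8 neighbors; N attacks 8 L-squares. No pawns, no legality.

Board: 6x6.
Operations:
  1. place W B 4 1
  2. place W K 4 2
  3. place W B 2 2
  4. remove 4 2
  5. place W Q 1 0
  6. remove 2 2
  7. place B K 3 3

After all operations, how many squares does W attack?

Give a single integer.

Answer: 18

Derivation:
Op 1: place WB@(4,1)
Op 2: place WK@(4,2)
Op 3: place WB@(2,2)
Op 4: remove (4,2)
Op 5: place WQ@(1,0)
Op 6: remove (2,2)
Op 7: place BK@(3,3)
Per-piece attacks for W:
  WQ@(1,0): attacks (1,1) (1,2) (1,3) (1,4) (1,5) (2,0) (3,0) (4,0) (5,0) (0,0) (2,1) (3,2) (4,3) (5,4) (0,1)
  WB@(4,1): attacks (5,2) (5,0) (3,2) (2,3) (1,4) (0,5) (3,0)
Union (18 distinct): (0,0) (0,1) (0,5) (1,1) (1,2) (1,3) (1,4) (1,5) (2,0) (2,1) (2,3) (3,0) (3,2) (4,0) (4,3) (5,0) (5,2) (5,4)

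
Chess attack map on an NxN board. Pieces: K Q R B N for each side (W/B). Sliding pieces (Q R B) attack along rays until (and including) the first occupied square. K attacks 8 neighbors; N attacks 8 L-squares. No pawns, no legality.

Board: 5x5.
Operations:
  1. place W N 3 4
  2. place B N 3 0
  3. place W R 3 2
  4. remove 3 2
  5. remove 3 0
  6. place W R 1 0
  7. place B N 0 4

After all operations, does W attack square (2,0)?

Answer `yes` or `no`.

Op 1: place WN@(3,4)
Op 2: place BN@(3,0)
Op 3: place WR@(3,2)
Op 4: remove (3,2)
Op 5: remove (3,0)
Op 6: place WR@(1,0)
Op 7: place BN@(0,4)
Per-piece attacks for W:
  WR@(1,0): attacks (1,1) (1,2) (1,3) (1,4) (2,0) (3,0) (4,0) (0,0)
  WN@(3,4): attacks (4,2) (2,2) (1,3)
W attacks (2,0): yes

Answer: yes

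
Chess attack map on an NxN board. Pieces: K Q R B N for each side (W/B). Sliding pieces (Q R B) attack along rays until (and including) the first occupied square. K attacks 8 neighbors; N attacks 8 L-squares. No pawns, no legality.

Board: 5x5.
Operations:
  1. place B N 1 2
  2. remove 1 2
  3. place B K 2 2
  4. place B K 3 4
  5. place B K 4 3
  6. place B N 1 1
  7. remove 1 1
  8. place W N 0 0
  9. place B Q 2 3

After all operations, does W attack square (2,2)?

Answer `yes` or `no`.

Answer: no

Derivation:
Op 1: place BN@(1,2)
Op 2: remove (1,2)
Op 3: place BK@(2,2)
Op 4: place BK@(3,4)
Op 5: place BK@(4,3)
Op 6: place BN@(1,1)
Op 7: remove (1,1)
Op 8: place WN@(0,0)
Op 9: place BQ@(2,3)
Per-piece attacks for W:
  WN@(0,0): attacks (1,2) (2,1)
W attacks (2,2): no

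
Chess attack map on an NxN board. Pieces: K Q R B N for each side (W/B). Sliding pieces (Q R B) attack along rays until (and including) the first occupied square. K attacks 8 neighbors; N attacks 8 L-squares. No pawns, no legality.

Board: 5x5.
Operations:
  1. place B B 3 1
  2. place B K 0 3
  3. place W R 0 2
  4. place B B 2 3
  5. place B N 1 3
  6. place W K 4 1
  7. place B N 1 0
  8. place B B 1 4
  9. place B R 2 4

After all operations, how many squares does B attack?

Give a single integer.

Answer: 18

Derivation:
Op 1: place BB@(3,1)
Op 2: place BK@(0,3)
Op 3: place WR@(0,2)
Op 4: place BB@(2,3)
Op 5: place BN@(1,3)
Op 6: place WK@(4,1)
Op 7: place BN@(1,0)
Op 8: place BB@(1,4)
Op 9: place BR@(2,4)
Per-piece attacks for B:
  BK@(0,3): attacks (0,4) (0,2) (1,3) (1,4) (1,2)
  BN@(1,0): attacks (2,2) (3,1) (0,2)
  BN@(1,3): attacks (3,4) (2,1) (3,2) (0,1)
  BB@(1,4): attacks (2,3) (0,3) [ray(1,-1) blocked at (2,3); ray(-1,-1) blocked at (0,3)]
  BB@(2,3): attacks (3,4) (3,2) (4,1) (1,4) (1,2) (0,1) [ray(1,-1) blocked at (4,1); ray(-1,1) blocked at (1,4)]
  BR@(2,4): attacks (2,3) (3,4) (4,4) (1,4) [ray(0,-1) blocked at (2,3); ray(-1,0) blocked at (1,4)]
  BB@(3,1): attacks (4,2) (4,0) (2,2) (1,3) (2,0) [ray(-1,1) blocked at (1,3)]
Union (18 distinct): (0,1) (0,2) (0,3) (0,4) (1,2) (1,3) (1,4) (2,0) (2,1) (2,2) (2,3) (3,1) (3,2) (3,4) (4,0) (4,1) (4,2) (4,4)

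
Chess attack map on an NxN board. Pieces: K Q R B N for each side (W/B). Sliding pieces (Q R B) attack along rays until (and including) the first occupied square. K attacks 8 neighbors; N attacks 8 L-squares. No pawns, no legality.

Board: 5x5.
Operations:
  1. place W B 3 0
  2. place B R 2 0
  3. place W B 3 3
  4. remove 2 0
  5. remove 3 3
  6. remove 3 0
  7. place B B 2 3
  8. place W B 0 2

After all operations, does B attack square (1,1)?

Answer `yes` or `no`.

Op 1: place WB@(3,0)
Op 2: place BR@(2,0)
Op 3: place WB@(3,3)
Op 4: remove (2,0)
Op 5: remove (3,3)
Op 6: remove (3,0)
Op 7: place BB@(2,3)
Op 8: place WB@(0,2)
Per-piece attacks for B:
  BB@(2,3): attacks (3,4) (3,2) (4,1) (1,4) (1,2) (0,1)
B attacks (1,1): no

Answer: no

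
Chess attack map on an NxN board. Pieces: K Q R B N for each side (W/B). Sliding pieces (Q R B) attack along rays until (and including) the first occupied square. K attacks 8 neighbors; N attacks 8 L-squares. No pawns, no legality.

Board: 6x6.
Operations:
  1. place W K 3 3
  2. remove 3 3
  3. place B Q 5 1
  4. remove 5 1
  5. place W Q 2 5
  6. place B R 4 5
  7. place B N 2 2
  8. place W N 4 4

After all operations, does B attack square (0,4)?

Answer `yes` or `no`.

Op 1: place WK@(3,3)
Op 2: remove (3,3)
Op 3: place BQ@(5,1)
Op 4: remove (5,1)
Op 5: place WQ@(2,5)
Op 6: place BR@(4,5)
Op 7: place BN@(2,2)
Op 8: place WN@(4,4)
Per-piece attacks for B:
  BN@(2,2): attacks (3,4) (4,3) (1,4) (0,3) (3,0) (4,1) (1,0) (0,1)
  BR@(4,5): attacks (4,4) (5,5) (3,5) (2,5) [ray(0,-1) blocked at (4,4); ray(-1,0) blocked at (2,5)]
B attacks (0,4): no

Answer: no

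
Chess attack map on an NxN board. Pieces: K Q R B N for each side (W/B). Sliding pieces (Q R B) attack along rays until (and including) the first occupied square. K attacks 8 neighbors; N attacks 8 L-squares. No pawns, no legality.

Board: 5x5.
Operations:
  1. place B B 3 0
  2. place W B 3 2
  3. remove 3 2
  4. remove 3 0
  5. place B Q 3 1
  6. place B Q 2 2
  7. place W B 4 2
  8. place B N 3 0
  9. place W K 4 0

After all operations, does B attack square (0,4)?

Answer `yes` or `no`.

Answer: yes

Derivation:
Op 1: place BB@(3,0)
Op 2: place WB@(3,2)
Op 3: remove (3,2)
Op 4: remove (3,0)
Op 5: place BQ@(3,1)
Op 6: place BQ@(2,2)
Op 7: place WB@(4,2)
Op 8: place BN@(3,0)
Op 9: place WK@(4,0)
Per-piece attacks for B:
  BQ@(2,2): attacks (2,3) (2,4) (2,1) (2,0) (3,2) (4,2) (1,2) (0,2) (3,3) (4,4) (3,1) (1,3) (0,4) (1,1) (0,0) [ray(1,0) blocked at (4,2); ray(1,-1) blocked at (3,1)]
  BN@(3,0): attacks (4,2) (2,2) (1,1)
  BQ@(3,1): attacks (3,2) (3,3) (3,4) (3,0) (4,1) (2,1) (1,1) (0,1) (4,2) (4,0) (2,2) (2,0) [ray(0,-1) blocked at (3,0); ray(1,1) blocked at (4,2); ray(1,-1) blocked at (4,0); ray(-1,1) blocked at (2,2)]
B attacks (0,4): yes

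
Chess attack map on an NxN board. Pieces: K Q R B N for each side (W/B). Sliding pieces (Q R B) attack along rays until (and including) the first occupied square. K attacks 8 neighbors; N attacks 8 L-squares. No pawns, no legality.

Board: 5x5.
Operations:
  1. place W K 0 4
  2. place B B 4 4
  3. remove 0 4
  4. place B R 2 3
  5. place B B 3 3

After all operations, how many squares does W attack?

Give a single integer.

Op 1: place WK@(0,4)
Op 2: place BB@(4,4)
Op 3: remove (0,4)
Op 4: place BR@(2,3)
Op 5: place BB@(3,3)
Per-piece attacks for W:
Union (0 distinct): (none)

Answer: 0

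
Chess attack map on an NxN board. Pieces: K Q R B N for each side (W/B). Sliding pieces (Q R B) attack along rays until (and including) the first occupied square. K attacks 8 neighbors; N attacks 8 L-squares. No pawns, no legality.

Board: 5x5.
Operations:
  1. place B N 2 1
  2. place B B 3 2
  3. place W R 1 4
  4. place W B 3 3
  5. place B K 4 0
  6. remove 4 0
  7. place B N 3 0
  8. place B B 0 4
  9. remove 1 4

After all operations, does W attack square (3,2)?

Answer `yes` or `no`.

Answer: no

Derivation:
Op 1: place BN@(2,1)
Op 2: place BB@(3,2)
Op 3: place WR@(1,4)
Op 4: place WB@(3,3)
Op 5: place BK@(4,0)
Op 6: remove (4,0)
Op 7: place BN@(3,0)
Op 8: place BB@(0,4)
Op 9: remove (1,4)
Per-piece attacks for W:
  WB@(3,3): attacks (4,4) (4,2) (2,4) (2,2) (1,1) (0,0)
W attacks (3,2): no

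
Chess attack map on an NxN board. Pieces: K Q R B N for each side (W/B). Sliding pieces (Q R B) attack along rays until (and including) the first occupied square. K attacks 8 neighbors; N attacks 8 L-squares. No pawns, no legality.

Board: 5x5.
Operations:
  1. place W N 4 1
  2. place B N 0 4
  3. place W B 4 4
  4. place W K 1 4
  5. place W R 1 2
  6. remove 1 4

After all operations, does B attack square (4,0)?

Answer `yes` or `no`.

Op 1: place WN@(4,1)
Op 2: place BN@(0,4)
Op 3: place WB@(4,4)
Op 4: place WK@(1,4)
Op 5: place WR@(1,2)
Op 6: remove (1,4)
Per-piece attacks for B:
  BN@(0,4): attacks (1,2) (2,3)
B attacks (4,0): no

Answer: no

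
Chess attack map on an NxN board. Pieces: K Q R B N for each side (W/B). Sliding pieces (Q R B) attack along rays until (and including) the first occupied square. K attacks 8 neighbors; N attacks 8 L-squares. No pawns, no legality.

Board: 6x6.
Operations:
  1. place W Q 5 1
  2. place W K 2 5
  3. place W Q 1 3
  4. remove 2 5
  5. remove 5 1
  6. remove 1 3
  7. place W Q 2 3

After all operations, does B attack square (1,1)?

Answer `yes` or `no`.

Answer: no

Derivation:
Op 1: place WQ@(5,1)
Op 2: place WK@(2,5)
Op 3: place WQ@(1,3)
Op 4: remove (2,5)
Op 5: remove (5,1)
Op 6: remove (1,3)
Op 7: place WQ@(2,3)
Per-piece attacks for B:
B attacks (1,1): no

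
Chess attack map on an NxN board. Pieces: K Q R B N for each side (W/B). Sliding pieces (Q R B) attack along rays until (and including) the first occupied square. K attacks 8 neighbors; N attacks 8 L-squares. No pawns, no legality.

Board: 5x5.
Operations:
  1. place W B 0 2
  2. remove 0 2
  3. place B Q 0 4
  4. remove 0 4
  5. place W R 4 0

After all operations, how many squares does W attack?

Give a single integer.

Op 1: place WB@(0,2)
Op 2: remove (0,2)
Op 3: place BQ@(0,4)
Op 4: remove (0,4)
Op 5: place WR@(4,0)
Per-piece attacks for W:
  WR@(4,0): attacks (4,1) (4,2) (4,3) (4,4) (3,0) (2,0) (1,0) (0,0)
Union (8 distinct): (0,0) (1,0) (2,0) (3,0) (4,1) (4,2) (4,3) (4,4)

Answer: 8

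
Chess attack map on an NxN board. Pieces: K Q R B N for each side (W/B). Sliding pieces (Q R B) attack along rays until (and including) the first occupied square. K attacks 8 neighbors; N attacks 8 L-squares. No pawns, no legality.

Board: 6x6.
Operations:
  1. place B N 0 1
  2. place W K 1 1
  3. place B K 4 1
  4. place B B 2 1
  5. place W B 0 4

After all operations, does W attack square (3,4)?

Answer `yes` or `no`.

Op 1: place BN@(0,1)
Op 2: place WK@(1,1)
Op 3: place BK@(4,1)
Op 4: place BB@(2,1)
Op 5: place WB@(0,4)
Per-piece attacks for W:
  WB@(0,4): attacks (1,5) (1,3) (2,2) (3,1) (4,0)
  WK@(1,1): attacks (1,2) (1,0) (2,1) (0,1) (2,2) (2,0) (0,2) (0,0)
W attacks (3,4): no

Answer: no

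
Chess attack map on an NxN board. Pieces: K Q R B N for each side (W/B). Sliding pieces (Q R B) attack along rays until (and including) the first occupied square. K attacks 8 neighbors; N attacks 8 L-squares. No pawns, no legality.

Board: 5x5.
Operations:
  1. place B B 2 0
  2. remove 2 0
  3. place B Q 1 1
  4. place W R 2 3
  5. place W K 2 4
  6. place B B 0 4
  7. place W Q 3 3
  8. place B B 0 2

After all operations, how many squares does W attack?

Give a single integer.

Op 1: place BB@(2,0)
Op 2: remove (2,0)
Op 3: place BQ@(1,1)
Op 4: place WR@(2,3)
Op 5: place WK@(2,4)
Op 6: place BB@(0,4)
Op 7: place WQ@(3,3)
Op 8: place BB@(0,2)
Per-piece attacks for W:
  WR@(2,3): attacks (2,4) (2,2) (2,1) (2,0) (3,3) (1,3) (0,3) [ray(0,1) blocked at (2,4); ray(1,0) blocked at (3,3)]
  WK@(2,4): attacks (2,3) (3,4) (1,4) (3,3) (1,3)
  WQ@(3,3): attacks (3,4) (3,2) (3,1) (3,0) (4,3) (2,3) (4,4) (4,2) (2,4) (2,2) (1,1) [ray(-1,0) blocked at (2,3); ray(-1,1) blocked at (2,4); ray(-1,-1) blocked at (1,1)]
Union (17 distinct): (0,3) (1,1) (1,3) (1,4) (2,0) (2,1) (2,2) (2,3) (2,4) (3,0) (3,1) (3,2) (3,3) (3,4) (4,2) (4,3) (4,4)

Answer: 17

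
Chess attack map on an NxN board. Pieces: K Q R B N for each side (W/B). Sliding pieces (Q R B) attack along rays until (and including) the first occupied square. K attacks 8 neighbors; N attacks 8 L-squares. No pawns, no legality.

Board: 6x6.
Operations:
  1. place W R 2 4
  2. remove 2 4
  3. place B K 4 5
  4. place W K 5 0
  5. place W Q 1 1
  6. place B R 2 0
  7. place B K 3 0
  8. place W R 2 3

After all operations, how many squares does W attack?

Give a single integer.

Op 1: place WR@(2,4)
Op 2: remove (2,4)
Op 3: place BK@(4,5)
Op 4: place WK@(5,0)
Op 5: place WQ@(1,1)
Op 6: place BR@(2,0)
Op 7: place BK@(3,0)
Op 8: place WR@(2,3)
Per-piece attacks for W:
  WQ@(1,1): attacks (1,2) (1,3) (1,4) (1,5) (1,0) (2,1) (3,1) (4,1) (5,1) (0,1) (2,2) (3,3) (4,4) (5,5) (2,0) (0,2) (0,0) [ray(1,-1) blocked at (2,0)]
  WR@(2,3): attacks (2,4) (2,5) (2,2) (2,1) (2,0) (3,3) (4,3) (5,3) (1,3) (0,3) [ray(0,-1) blocked at (2,0)]
  WK@(5,0): attacks (5,1) (4,0) (4,1)
Union (23 distinct): (0,0) (0,1) (0,2) (0,3) (1,0) (1,2) (1,3) (1,4) (1,5) (2,0) (2,1) (2,2) (2,4) (2,5) (3,1) (3,3) (4,0) (4,1) (4,3) (4,4) (5,1) (5,3) (5,5)

Answer: 23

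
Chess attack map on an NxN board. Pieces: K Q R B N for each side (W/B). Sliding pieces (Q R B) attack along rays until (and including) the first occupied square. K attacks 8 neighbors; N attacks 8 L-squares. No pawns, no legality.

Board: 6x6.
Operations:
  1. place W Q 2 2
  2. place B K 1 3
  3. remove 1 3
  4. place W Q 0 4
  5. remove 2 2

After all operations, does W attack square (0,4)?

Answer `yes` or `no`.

Op 1: place WQ@(2,2)
Op 2: place BK@(1,3)
Op 3: remove (1,3)
Op 4: place WQ@(0,4)
Op 5: remove (2,2)
Per-piece attacks for W:
  WQ@(0,4): attacks (0,5) (0,3) (0,2) (0,1) (0,0) (1,4) (2,4) (3,4) (4,4) (5,4) (1,5) (1,3) (2,2) (3,1) (4,0)
W attacks (0,4): no

Answer: no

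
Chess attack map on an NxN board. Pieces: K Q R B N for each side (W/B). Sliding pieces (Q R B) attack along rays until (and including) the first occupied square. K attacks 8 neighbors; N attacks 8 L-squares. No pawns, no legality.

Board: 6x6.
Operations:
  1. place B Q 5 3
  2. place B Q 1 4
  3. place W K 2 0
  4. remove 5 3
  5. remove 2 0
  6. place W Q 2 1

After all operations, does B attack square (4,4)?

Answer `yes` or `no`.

Op 1: place BQ@(5,3)
Op 2: place BQ@(1,4)
Op 3: place WK@(2,0)
Op 4: remove (5,3)
Op 5: remove (2,0)
Op 6: place WQ@(2,1)
Per-piece attacks for B:
  BQ@(1,4): attacks (1,5) (1,3) (1,2) (1,1) (1,0) (2,4) (3,4) (4,4) (5,4) (0,4) (2,5) (2,3) (3,2) (4,1) (5,0) (0,5) (0,3)
B attacks (4,4): yes

Answer: yes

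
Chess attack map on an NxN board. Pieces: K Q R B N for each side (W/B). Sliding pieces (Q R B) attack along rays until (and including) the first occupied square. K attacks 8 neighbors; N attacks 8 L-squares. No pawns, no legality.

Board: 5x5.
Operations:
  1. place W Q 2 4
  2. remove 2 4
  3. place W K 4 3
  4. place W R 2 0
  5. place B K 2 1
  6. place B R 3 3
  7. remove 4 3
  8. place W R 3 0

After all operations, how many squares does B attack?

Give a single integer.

Answer: 13

Derivation:
Op 1: place WQ@(2,4)
Op 2: remove (2,4)
Op 3: place WK@(4,3)
Op 4: place WR@(2,0)
Op 5: place BK@(2,1)
Op 6: place BR@(3,3)
Op 7: remove (4,3)
Op 8: place WR@(3,0)
Per-piece attacks for B:
  BK@(2,1): attacks (2,2) (2,0) (3,1) (1,1) (3,2) (3,0) (1,2) (1,0)
  BR@(3,3): attacks (3,4) (3,2) (3,1) (3,0) (4,3) (2,3) (1,3) (0,3) [ray(0,-1) blocked at (3,0)]
Union (13 distinct): (0,3) (1,0) (1,1) (1,2) (1,3) (2,0) (2,2) (2,3) (3,0) (3,1) (3,2) (3,4) (4,3)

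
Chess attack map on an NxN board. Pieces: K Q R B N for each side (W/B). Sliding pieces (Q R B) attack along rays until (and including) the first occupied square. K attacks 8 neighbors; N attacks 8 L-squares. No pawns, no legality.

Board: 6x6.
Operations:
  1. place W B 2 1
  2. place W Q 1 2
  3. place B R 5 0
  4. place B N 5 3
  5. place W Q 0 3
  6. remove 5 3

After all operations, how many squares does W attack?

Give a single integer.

Answer: 26

Derivation:
Op 1: place WB@(2,1)
Op 2: place WQ@(1,2)
Op 3: place BR@(5,0)
Op 4: place BN@(5,3)
Op 5: place WQ@(0,3)
Op 6: remove (5,3)
Per-piece attacks for W:
  WQ@(0,3): attacks (0,4) (0,5) (0,2) (0,1) (0,0) (1,3) (2,3) (3,3) (4,3) (5,3) (1,4) (2,5) (1,2) [ray(1,-1) blocked at (1,2)]
  WQ@(1,2): attacks (1,3) (1,4) (1,5) (1,1) (1,0) (2,2) (3,2) (4,2) (5,2) (0,2) (2,3) (3,4) (4,5) (2,1) (0,3) (0,1) [ray(1,-1) blocked at (2,1); ray(-1,1) blocked at (0,3)]
  WB@(2,1): attacks (3,2) (4,3) (5,4) (3,0) (1,2) (1,0) [ray(-1,1) blocked at (1,2)]
Union (26 distinct): (0,0) (0,1) (0,2) (0,3) (0,4) (0,5) (1,0) (1,1) (1,2) (1,3) (1,4) (1,5) (2,1) (2,2) (2,3) (2,5) (3,0) (3,2) (3,3) (3,4) (4,2) (4,3) (4,5) (5,2) (5,3) (5,4)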